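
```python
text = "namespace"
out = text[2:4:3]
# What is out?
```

text has length 9. The slice text[2:4:3] selects indices [2] (2->'m'), giving 'm'.

'm'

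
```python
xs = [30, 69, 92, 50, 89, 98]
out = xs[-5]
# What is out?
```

xs has length 6. Negative index -5 maps to positive index 6 + (-5) = 1. xs[1] = 69.

69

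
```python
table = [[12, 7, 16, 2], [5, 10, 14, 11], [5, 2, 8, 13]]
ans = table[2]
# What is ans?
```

table has 3 rows. Row 2 is [5, 2, 8, 13].

[5, 2, 8, 13]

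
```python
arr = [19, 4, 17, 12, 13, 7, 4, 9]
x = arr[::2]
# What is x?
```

arr has length 8. The slice arr[::2] selects indices [0, 2, 4, 6] (0->19, 2->17, 4->13, 6->4), giving [19, 17, 13, 4].

[19, 17, 13, 4]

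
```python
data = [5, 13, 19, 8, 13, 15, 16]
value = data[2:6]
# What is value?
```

data has length 7. The slice data[2:6] selects indices [2, 3, 4, 5] (2->19, 3->8, 4->13, 5->15), giving [19, 8, 13, 15].

[19, 8, 13, 15]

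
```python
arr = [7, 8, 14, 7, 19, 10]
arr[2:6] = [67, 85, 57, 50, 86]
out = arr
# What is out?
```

arr starts as [7, 8, 14, 7, 19, 10] (length 6). The slice arr[2:6] covers indices [2, 3, 4, 5] with values [14, 7, 19, 10]. Replacing that slice with [67, 85, 57, 50, 86] (different length) produces [7, 8, 67, 85, 57, 50, 86].

[7, 8, 67, 85, 57, 50, 86]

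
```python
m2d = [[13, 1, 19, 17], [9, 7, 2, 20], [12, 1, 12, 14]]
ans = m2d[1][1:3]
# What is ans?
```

m2d[1] = [9, 7, 2, 20]. m2d[1] has length 4. The slice m2d[1][1:3] selects indices [1, 2] (1->7, 2->2), giving [7, 2].

[7, 2]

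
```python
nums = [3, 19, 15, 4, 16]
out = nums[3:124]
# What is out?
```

nums has length 5. The slice nums[3:124] selects indices [3, 4] (3->4, 4->16), giving [4, 16].

[4, 16]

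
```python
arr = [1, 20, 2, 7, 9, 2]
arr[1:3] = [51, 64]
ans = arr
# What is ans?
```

arr starts as [1, 20, 2, 7, 9, 2] (length 6). The slice arr[1:3] covers indices [1, 2] with values [20, 2]. Replacing that slice with [51, 64] (same length) produces [1, 51, 64, 7, 9, 2].

[1, 51, 64, 7, 9, 2]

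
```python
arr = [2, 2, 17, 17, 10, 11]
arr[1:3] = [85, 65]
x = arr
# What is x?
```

arr starts as [2, 2, 17, 17, 10, 11] (length 6). The slice arr[1:3] covers indices [1, 2] with values [2, 17]. Replacing that slice with [85, 65] (same length) produces [2, 85, 65, 17, 10, 11].

[2, 85, 65, 17, 10, 11]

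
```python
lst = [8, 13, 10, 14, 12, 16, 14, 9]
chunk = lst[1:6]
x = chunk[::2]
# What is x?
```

lst has length 8. The slice lst[1:6] selects indices [1, 2, 3, 4, 5] (1->13, 2->10, 3->14, 4->12, 5->16), giving [13, 10, 14, 12, 16]. So chunk = [13, 10, 14, 12, 16]. chunk has length 5. The slice chunk[::2] selects indices [0, 2, 4] (0->13, 2->14, 4->16), giving [13, 14, 16].

[13, 14, 16]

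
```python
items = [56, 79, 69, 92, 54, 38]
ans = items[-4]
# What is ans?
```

items has length 6. Negative index -4 maps to positive index 6 + (-4) = 2. items[2] = 69.

69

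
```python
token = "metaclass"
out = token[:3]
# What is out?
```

token has length 9. The slice token[:3] selects indices [0, 1, 2] (0->'m', 1->'e', 2->'t'), giving 'met'.

'met'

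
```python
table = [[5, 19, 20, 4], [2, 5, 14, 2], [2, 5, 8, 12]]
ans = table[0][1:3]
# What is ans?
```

table[0] = [5, 19, 20, 4]. table[0] has length 4. The slice table[0][1:3] selects indices [1, 2] (1->19, 2->20), giving [19, 20].

[19, 20]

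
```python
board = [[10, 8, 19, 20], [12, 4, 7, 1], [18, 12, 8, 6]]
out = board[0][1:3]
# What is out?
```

board[0] = [10, 8, 19, 20]. board[0] has length 4. The slice board[0][1:3] selects indices [1, 2] (1->8, 2->19), giving [8, 19].

[8, 19]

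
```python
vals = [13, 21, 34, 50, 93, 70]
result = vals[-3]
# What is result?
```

vals has length 6. Negative index -3 maps to positive index 6 + (-3) = 3. vals[3] = 50.

50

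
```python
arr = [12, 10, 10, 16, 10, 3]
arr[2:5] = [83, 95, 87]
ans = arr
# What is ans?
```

arr starts as [12, 10, 10, 16, 10, 3] (length 6). The slice arr[2:5] covers indices [2, 3, 4] with values [10, 16, 10]. Replacing that slice with [83, 95, 87] (same length) produces [12, 10, 83, 95, 87, 3].

[12, 10, 83, 95, 87, 3]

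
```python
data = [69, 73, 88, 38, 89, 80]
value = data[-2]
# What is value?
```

data has length 6. Negative index -2 maps to positive index 6 + (-2) = 4. data[4] = 89.

89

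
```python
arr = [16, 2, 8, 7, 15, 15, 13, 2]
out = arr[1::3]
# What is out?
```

arr has length 8. The slice arr[1::3] selects indices [1, 4, 7] (1->2, 4->15, 7->2), giving [2, 15, 2].

[2, 15, 2]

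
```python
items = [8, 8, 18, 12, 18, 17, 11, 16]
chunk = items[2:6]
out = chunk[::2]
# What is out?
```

items has length 8. The slice items[2:6] selects indices [2, 3, 4, 5] (2->18, 3->12, 4->18, 5->17), giving [18, 12, 18, 17]. So chunk = [18, 12, 18, 17]. chunk has length 4. The slice chunk[::2] selects indices [0, 2] (0->18, 2->18), giving [18, 18].

[18, 18]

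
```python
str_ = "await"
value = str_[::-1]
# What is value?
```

str_ has length 5. The slice str_[::-1] selects indices [4, 3, 2, 1, 0] (4->'t', 3->'i', 2->'a', 1->'w', 0->'a'), giving 'tiawa'.

'tiawa'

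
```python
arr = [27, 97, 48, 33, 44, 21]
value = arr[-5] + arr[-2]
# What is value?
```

arr has length 6. Negative index -5 maps to positive index 6 + (-5) = 1. arr[1] = 97.
arr has length 6. Negative index -2 maps to positive index 6 + (-2) = 4. arr[4] = 44.
Sum: 97 + 44 = 141.

141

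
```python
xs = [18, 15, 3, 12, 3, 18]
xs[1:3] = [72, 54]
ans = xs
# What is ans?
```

xs starts as [18, 15, 3, 12, 3, 18] (length 6). The slice xs[1:3] covers indices [1, 2] with values [15, 3]. Replacing that slice with [72, 54] (same length) produces [18, 72, 54, 12, 3, 18].

[18, 72, 54, 12, 3, 18]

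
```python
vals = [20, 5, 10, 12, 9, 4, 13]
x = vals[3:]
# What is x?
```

vals has length 7. The slice vals[3:] selects indices [3, 4, 5, 6] (3->12, 4->9, 5->4, 6->13), giving [12, 9, 4, 13].

[12, 9, 4, 13]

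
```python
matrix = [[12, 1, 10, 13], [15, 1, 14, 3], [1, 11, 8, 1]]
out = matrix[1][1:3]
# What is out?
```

matrix[1] = [15, 1, 14, 3]. matrix[1] has length 4. The slice matrix[1][1:3] selects indices [1, 2] (1->1, 2->14), giving [1, 14].

[1, 14]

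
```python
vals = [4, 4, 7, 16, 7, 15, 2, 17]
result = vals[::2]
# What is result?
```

vals has length 8. The slice vals[::2] selects indices [0, 2, 4, 6] (0->4, 2->7, 4->7, 6->2), giving [4, 7, 7, 2].

[4, 7, 7, 2]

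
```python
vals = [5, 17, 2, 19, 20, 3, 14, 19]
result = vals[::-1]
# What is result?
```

vals has length 8. The slice vals[::-1] selects indices [7, 6, 5, 4, 3, 2, 1, 0] (7->19, 6->14, 5->3, 4->20, 3->19, 2->2, 1->17, 0->5), giving [19, 14, 3, 20, 19, 2, 17, 5].

[19, 14, 3, 20, 19, 2, 17, 5]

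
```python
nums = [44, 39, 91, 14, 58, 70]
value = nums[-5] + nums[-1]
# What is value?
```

nums has length 6. Negative index -5 maps to positive index 6 + (-5) = 1. nums[1] = 39.
nums has length 6. Negative index -1 maps to positive index 6 + (-1) = 5. nums[5] = 70.
Sum: 39 + 70 = 109.

109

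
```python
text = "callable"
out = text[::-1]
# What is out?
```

text has length 8. The slice text[::-1] selects indices [7, 6, 5, 4, 3, 2, 1, 0] (7->'e', 6->'l', 5->'b', 4->'a', 3->'l', 2->'l', 1->'a', 0->'c'), giving 'elballac'.

'elballac'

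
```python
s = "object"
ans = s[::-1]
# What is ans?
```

s has length 6. The slice s[::-1] selects indices [5, 4, 3, 2, 1, 0] (5->'t', 4->'c', 3->'e', 2->'j', 1->'b', 0->'o'), giving 'tcejbo'.

'tcejbo'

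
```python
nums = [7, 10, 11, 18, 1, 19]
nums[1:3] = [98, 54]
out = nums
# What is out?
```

nums starts as [7, 10, 11, 18, 1, 19] (length 6). The slice nums[1:3] covers indices [1, 2] with values [10, 11]. Replacing that slice with [98, 54] (same length) produces [7, 98, 54, 18, 1, 19].

[7, 98, 54, 18, 1, 19]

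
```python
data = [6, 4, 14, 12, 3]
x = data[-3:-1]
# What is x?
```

data has length 5. The slice data[-3:-1] selects indices [2, 3] (2->14, 3->12), giving [14, 12].

[14, 12]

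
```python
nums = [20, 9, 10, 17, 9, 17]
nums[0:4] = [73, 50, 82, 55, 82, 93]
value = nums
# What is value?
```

nums starts as [20, 9, 10, 17, 9, 17] (length 6). The slice nums[0:4] covers indices [0, 1, 2, 3] with values [20, 9, 10, 17]. Replacing that slice with [73, 50, 82, 55, 82, 93] (different length) produces [73, 50, 82, 55, 82, 93, 9, 17].

[73, 50, 82, 55, 82, 93, 9, 17]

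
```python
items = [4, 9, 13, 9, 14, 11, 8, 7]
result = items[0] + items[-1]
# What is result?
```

items has length 8. items[0] = 4.
items has length 8. Negative index -1 maps to positive index 8 + (-1) = 7. items[7] = 7.
Sum: 4 + 7 = 11.

11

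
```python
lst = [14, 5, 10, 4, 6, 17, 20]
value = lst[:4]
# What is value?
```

lst has length 7. The slice lst[:4] selects indices [0, 1, 2, 3] (0->14, 1->5, 2->10, 3->4), giving [14, 5, 10, 4].

[14, 5, 10, 4]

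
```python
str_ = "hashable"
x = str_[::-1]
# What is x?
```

str_ has length 8. The slice str_[::-1] selects indices [7, 6, 5, 4, 3, 2, 1, 0] (7->'e', 6->'l', 5->'b', 4->'a', 3->'h', 2->'s', 1->'a', 0->'h'), giving 'elbahsah'.

'elbahsah'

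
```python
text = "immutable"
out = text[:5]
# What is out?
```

text has length 9. The slice text[:5] selects indices [0, 1, 2, 3, 4] (0->'i', 1->'m', 2->'m', 3->'u', 4->'t'), giving 'immut'.

'immut'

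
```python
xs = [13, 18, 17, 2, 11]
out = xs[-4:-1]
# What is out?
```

xs has length 5. The slice xs[-4:-1] selects indices [1, 2, 3] (1->18, 2->17, 3->2), giving [18, 17, 2].

[18, 17, 2]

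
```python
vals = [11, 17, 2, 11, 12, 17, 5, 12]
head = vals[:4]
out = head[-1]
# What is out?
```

vals has length 8. The slice vals[:4] selects indices [0, 1, 2, 3] (0->11, 1->17, 2->2, 3->11), giving [11, 17, 2, 11]. So head = [11, 17, 2, 11]. Then head[-1] = 11.

11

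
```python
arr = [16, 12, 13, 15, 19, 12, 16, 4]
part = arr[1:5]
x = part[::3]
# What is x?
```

arr has length 8. The slice arr[1:5] selects indices [1, 2, 3, 4] (1->12, 2->13, 3->15, 4->19), giving [12, 13, 15, 19]. So part = [12, 13, 15, 19]. part has length 4. The slice part[::3] selects indices [0, 3] (0->12, 3->19), giving [12, 19].

[12, 19]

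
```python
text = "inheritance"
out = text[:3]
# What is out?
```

text has length 11. The slice text[:3] selects indices [0, 1, 2] (0->'i', 1->'n', 2->'h'), giving 'inh'.

'inh'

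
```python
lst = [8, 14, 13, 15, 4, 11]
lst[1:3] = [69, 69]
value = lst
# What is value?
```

lst starts as [8, 14, 13, 15, 4, 11] (length 6). The slice lst[1:3] covers indices [1, 2] with values [14, 13]. Replacing that slice with [69, 69] (same length) produces [8, 69, 69, 15, 4, 11].

[8, 69, 69, 15, 4, 11]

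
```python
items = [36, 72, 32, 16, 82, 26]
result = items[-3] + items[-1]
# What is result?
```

items has length 6. Negative index -3 maps to positive index 6 + (-3) = 3. items[3] = 16.
items has length 6. Negative index -1 maps to positive index 6 + (-1) = 5. items[5] = 26.
Sum: 16 + 26 = 42.

42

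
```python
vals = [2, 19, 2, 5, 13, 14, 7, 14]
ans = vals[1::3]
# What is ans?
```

vals has length 8. The slice vals[1::3] selects indices [1, 4, 7] (1->19, 4->13, 7->14), giving [19, 13, 14].

[19, 13, 14]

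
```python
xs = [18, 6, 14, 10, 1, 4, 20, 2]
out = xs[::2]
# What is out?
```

xs has length 8. The slice xs[::2] selects indices [0, 2, 4, 6] (0->18, 2->14, 4->1, 6->20), giving [18, 14, 1, 20].

[18, 14, 1, 20]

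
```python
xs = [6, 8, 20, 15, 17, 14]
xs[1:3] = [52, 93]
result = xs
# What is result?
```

xs starts as [6, 8, 20, 15, 17, 14] (length 6). The slice xs[1:3] covers indices [1, 2] with values [8, 20]. Replacing that slice with [52, 93] (same length) produces [6, 52, 93, 15, 17, 14].

[6, 52, 93, 15, 17, 14]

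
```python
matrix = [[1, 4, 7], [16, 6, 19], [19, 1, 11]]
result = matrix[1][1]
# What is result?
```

matrix[1] = [16, 6, 19]. Taking column 1 of that row yields 6.

6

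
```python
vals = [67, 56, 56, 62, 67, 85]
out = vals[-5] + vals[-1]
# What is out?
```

vals has length 6. Negative index -5 maps to positive index 6 + (-5) = 1. vals[1] = 56.
vals has length 6. Negative index -1 maps to positive index 6 + (-1) = 5. vals[5] = 85.
Sum: 56 + 85 = 141.

141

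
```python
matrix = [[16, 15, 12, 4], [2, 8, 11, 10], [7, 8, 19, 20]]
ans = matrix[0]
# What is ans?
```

matrix has 3 rows. Row 0 is [16, 15, 12, 4].

[16, 15, 12, 4]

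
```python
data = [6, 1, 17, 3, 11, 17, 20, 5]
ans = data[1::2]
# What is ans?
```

data has length 8. The slice data[1::2] selects indices [1, 3, 5, 7] (1->1, 3->3, 5->17, 7->5), giving [1, 3, 17, 5].

[1, 3, 17, 5]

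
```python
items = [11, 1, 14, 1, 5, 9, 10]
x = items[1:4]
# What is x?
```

items has length 7. The slice items[1:4] selects indices [1, 2, 3] (1->1, 2->14, 3->1), giving [1, 14, 1].

[1, 14, 1]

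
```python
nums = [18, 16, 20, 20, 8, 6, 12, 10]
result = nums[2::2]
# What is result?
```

nums has length 8. The slice nums[2::2] selects indices [2, 4, 6] (2->20, 4->8, 6->12), giving [20, 8, 12].

[20, 8, 12]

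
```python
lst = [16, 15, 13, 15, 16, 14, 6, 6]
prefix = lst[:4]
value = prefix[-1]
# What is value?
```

lst has length 8. The slice lst[:4] selects indices [0, 1, 2, 3] (0->16, 1->15, 2->13, 3->15), giving [16, 15, 13, 15]. So prefix = [16, 15, 13, 15]. Then prefix[-1] = 15.

15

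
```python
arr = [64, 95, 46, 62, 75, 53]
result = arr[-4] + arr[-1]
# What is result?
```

arr has length 6. Negative index -4 maps to positive index 6 + (-4) = 2. arr[2] = 46.
arr has length 6. Negative index -1 maps to positive index 6 + (-1) = 5. arr[5] = 53.
Sum: 46 + 53 = 99.

99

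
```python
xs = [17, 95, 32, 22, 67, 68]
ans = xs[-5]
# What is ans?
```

xs has length 6. Negative index -5 maps to positive index 6 + (-5) = 1. xs[1] = 95.

95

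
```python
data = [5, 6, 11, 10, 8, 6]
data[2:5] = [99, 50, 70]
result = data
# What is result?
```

data starts as [5, 6, 11, 10, 8, 6] (length 6). The slice data[2:5] covers indices [2, 3, 4] with values [11, 10, 8]. Replacing that slice with [99, 50, 70] (same length) produces [5, 6, 99, 50, 70, 6].

[5, 6, 99, 50, 70, 6]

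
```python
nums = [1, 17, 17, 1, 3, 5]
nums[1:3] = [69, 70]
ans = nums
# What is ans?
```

nums starts as [1, 17, 17, 1, 3, 5] (length 6). The slice nums[1:3] covers indices [1, 2] with values [17, 17]. Replacing that slice with [69, 70] (same length) produces [1, 69, 70, 1, 3, 5].

[1, 69, 70, 1, 3, 5]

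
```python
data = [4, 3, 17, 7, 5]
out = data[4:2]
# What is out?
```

data has length 5. The slice data[4:2] resolves to an empty index range, so the result is [].

[]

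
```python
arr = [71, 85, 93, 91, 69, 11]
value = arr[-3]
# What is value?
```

arr has length 6. Negative index -3 maps to positive index 6 + (-3) = 3. arr[3] = 91.

91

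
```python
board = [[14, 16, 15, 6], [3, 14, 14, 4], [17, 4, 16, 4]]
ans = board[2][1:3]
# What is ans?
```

board[2] = [17, 4, 16, 4]. board[2] has length 4. The slice board[2][1:3] selects indices [1, 2] (1->4, 2->16), giving [4, 16].

[4, 16]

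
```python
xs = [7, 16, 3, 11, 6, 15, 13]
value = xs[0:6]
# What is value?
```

xs has length 7. The slice xs[0:6] selects indices [0, 1, 2, 3, 4, 5] (0->7, 1->16, 2->3, 3->11, 4->6, 5->15), giving [7, 16, 3, 11, 6, 15].

[7, 16, 3, 11, 6, 15]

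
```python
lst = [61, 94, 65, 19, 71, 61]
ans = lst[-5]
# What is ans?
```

lst has length 6. Negative index -5 maps to positive index 6 + (-5) = 1. lst[1] = 94.

94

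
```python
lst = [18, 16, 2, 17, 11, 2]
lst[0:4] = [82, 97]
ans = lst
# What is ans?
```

lst starts as [18, 16, 2, 17, 11, 2] (length 6). The slice lst[0:4] covers indices [0, 1, 2, 3] with values [18, 16, 2, 17]. Replacing that slice with [82, 97] (different length) produces [82, 97, 11, 2].

[82, 97, 11, 2]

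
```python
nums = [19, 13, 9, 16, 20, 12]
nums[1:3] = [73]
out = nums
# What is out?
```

nums starts as [19, 13, 9, 16, 20, 12] (length 6). The slice nums[1:3] covers indices [1, 2] with values [13, 9]. Replacing that slice with [73] (different length) produces [19, 73, 16, 20, 12].

[19, 73, 16, 20, 12]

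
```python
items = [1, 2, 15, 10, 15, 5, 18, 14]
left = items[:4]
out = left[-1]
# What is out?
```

items has length 8. The slice items[:4] selects indices [0, 1, 2, 3] (0->1, 1->2, 2->15, 3->10), giving [1, 2, 15, 10]. So left = [1, 2, 15, 10]. Then left[-1] = 10.

10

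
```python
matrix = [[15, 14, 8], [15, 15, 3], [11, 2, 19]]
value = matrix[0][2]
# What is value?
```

matrix[0] = [15, 14, 8]. Taking column 2 of that row yields 8.

8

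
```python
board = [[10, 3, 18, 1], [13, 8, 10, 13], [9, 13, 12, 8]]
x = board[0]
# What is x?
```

board has 3 rows. Row 0 is [10, 3, 18, 1].

[10, 3, 18, 1]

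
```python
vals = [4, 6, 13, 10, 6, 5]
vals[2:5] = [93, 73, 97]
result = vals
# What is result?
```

vals starts as [4, 6, 13, 10, 6, 5] (length 6). The slice vals[2:5] covers indices [2, 3, 4] with values [13, 10, 6]. Replacing that slice with [93, 73, 97] (same length) produces [4, 6, 93, 73, 97, 5].

[4, 6, 93, 73, 97, 5]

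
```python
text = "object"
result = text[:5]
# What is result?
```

text has length 6. The slice text[:5] selects indices [0, 1, 2, 3, 4] (0->'o', 1->'b', 2->'j', 3->'e', 4->'c'), giving 'objec'.

'objec'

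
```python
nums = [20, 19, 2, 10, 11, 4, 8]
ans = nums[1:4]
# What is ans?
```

nums has length 7. The slice nums[1:4] selects indices [1, 2, 3] (1->19, 2->2, 3->10), giving [19, 2, 10].

[19, 2, 10]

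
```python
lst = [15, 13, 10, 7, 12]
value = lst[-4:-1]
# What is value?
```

lst has length 5. The slice lst[-4:-1] selects indices [1, 2, 3] (1->13, 2->10, 3->7), giving [13, 10, 7].

[13, 10, 7]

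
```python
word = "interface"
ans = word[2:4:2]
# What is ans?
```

word has length 9. The slice word[2:4:2] selects indices [2] (2->'t'), giving 't'.

't'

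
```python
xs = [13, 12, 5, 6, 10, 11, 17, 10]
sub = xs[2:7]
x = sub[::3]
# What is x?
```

xs has length 8. The slice xs[2:7] selects indices [2, 3, 4, 5, 6] (2->5, 3->6, 4->10, 5->11, 6->17), giving [5, 6, 10, 11, 17]. So sub = [5, 6, 10, 11, 17]. sub has length 5. The slice sub[::3] selects indices [0, 3] (0->5, 3->11), giving [5, 11].

[5, 11]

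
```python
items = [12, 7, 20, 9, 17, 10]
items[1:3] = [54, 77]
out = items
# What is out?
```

items starts as [12, 7, 20, 9, 17, 10] (length 6). The slice items[1:3] covers indices [1, 2] with values [7, 20]. Replacing that slice with [54, 77] (same length) produces [12, 54, 77, 9, 17, 10].

[12, 54, 77, 9, 17, 10]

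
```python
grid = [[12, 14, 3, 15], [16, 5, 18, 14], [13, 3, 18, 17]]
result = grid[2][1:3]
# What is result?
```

grid[2] = [13, 3, 18, 17]. grid[2] has length 4. The slice grid[2][1:3] selects indices [1, 2] (1->3, 2->18), giving [3, 18].

[3, 18]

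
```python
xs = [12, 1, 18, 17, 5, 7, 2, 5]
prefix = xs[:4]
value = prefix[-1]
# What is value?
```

xs has length 8. The slice xs[:4] selects indices [0, 1, 2, 3] (0->12, 1->1, 2->18, 3->17), giving [12, 1, 18, 17]. So prefix = [12, 1, 18, 17]. Then prefix[-1] = 17.

17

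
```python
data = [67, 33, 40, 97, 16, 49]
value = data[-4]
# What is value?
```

data has length 6. Negative index -4 maps to positive index 6 + (-4) = 2. data[2] = 40.

40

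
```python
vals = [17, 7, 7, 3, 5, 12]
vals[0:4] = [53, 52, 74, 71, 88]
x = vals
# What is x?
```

vals starts as [17, 7, 7, 3, 5, 12] (length 6). The slice vals[0:4] covers indices [0, 1, 2, 3] with values [17, 7, 7, 3]. Replacing that slice with [53, 52, 74, 71, 88] (different length) produces [53, 52, 74, 71, 88, 5, 12].

[53, 52, 74, 71, 88, 5, 12]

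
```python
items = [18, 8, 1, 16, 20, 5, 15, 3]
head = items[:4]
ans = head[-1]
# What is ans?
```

items has length 8. The slice items[:4] selects indices [0, 1, 2, 3] (0->18, 1->8, 2->1, 3->16), giving [18, 8, 1, 16]. So head = [18, 8, 1, 16]. Then head[-1] = 16.

16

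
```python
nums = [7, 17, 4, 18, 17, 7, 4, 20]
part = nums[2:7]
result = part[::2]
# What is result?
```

nums has length 8. The slice nums[2:7] selects indices [2, 3, 4, 5, 6] (2->4, 3->18, 4->17, 5->7, 6->4), giving [4, 18, 17, 7, 4]. So part = [4, 18, 17, 7, 4]. part has length 5. The slice part[::2] selects indices [0, 2, 4] (0->4, 2->17, 4->4), giving [4, 17, 4].

[4, 17, 4]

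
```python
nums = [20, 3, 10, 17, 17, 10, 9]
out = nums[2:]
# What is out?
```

nums has length 7. The slice nums[2:] selects indices [2, 3, 4, 5, 6] (2->10, 3->17, 4->17, 5->10, 6->9), giving [10, 17, 17, 10, 9].

[10, 17, 17, 10, 9]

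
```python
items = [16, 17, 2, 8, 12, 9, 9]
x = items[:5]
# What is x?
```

items has length 7. The slice items[:5] selects indices [0, 1, 2, 3, 4] (0->16, 1->17, 2->2, 3->8, 4->12), giving [16, 17, 2, 8, 12].

[16, 17, 2, 8, 12]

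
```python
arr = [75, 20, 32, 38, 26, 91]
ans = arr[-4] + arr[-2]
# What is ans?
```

arr has length 6. Negative index -4 maps to positive index 6 + (-4) = 2. arr[2] = 32.
arr has length 6. Negative index -2 maps to positive index 6 + (-2) = 4. arr[4] = 26.
Sum: 32 + 26 = 58.

58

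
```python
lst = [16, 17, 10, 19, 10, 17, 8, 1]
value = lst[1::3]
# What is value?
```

lst has length 8. The slice lst[1::3] selects indices [1, 4, 7] (1->17, 4->10, 7->1), giving [17, 10, 1].

[17, 10, 1]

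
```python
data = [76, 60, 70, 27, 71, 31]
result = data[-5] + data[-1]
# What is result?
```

data has length 6. Negative index -5 maps to positive index 6 + (-5) = 1. data[1] = 60.
data has length 6. Negative index -1 maps to positive index 6 + (-1) = 5. data[5] = 31.
Sum: 60 + 31 = 91.

91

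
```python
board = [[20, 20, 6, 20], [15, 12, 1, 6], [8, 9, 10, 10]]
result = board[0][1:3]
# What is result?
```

board[0] = [20, 20, 6, 20]. board[0] has length 4. The slice board[0][1:3] selects indices [1, 2] (1->20, 2->6), giving [20, 6].

[20, 6]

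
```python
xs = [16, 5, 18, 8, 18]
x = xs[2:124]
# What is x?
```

xs has length 5. The slice xs[2:124] selects indices [2, 3, 4] (2->18, 3->8, 4->18), giving [18, 8, 18].

[18, 8, 18]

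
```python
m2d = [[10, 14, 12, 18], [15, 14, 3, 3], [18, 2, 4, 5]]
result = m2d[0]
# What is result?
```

m2d has 3 rows. Row 0 is [10, 14, 12, 18].

[10, 14, 12, 18]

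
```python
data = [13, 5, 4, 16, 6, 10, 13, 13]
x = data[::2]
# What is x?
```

data has length 8. The slice data[::2] selects indices [0, 2, 4, 6] (0->13, 2->4, 4->6, 6->13), giving [13, 4, 6, 13].

[13, 4, 6, 13]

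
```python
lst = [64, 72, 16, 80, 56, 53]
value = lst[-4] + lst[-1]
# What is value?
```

lst has length 6. Negative index -4 maps to positive index 6 + (-4) = 2. lst[2] = 16.
lst has length 6. Negative index -1 maps to positive index 6 + (-1) = 5. lst[5] = 53.
Sum: 16 + 53 = 69.

69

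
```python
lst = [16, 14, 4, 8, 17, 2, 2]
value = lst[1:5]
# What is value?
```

lst has length 7. The slice lst[1:5] selects indices [1, 2, 3, 4] (1->14, 2->4, 3->8, 4->17), giving [14, 4, 8, 17].

[14, 4, 8, 17]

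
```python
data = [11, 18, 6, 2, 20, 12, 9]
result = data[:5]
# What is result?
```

data has length 7. The slice data[:5] selects indices [0, 1, 2, 3, 4] (0->11, 1->18, 2->6, 3->2, 4->20), giving [11, 18, 6, 2, 20].

[11, 18, 6, 2, 20]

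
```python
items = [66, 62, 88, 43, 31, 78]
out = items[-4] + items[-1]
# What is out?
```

items has length 6. Negative index -4 maps to positive index 6 + (-4) = 2. items[2] = 88.
items has length 6. Negative index -1 maps to positive index 6 + (-1) = 5. items[5] = 78.
Sum: 88 + 78 = 166.

166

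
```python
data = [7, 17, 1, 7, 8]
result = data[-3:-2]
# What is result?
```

data has length 5. The slice data[-3:-2] selects indices [2] (2->1), giving [1].

[1]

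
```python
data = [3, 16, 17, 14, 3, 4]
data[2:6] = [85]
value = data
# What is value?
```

data starts as [3, 16, 17, 14, 3, 4] (length 6). The slice data[2:6] covers indices [2, 3, 4, 5] with values [17, 14, 3, 4]. Replacing that slice with [85] (different length) produces [3, 16, 85].

[3, 16, 85]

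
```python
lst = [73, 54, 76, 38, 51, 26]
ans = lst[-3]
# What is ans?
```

lst has length 6. Negative index -3 maps to positive index 6 + (-3) = 3. lst[3] = 38.

38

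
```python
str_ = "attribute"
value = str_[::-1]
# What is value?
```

str_ has length 9. The slice str_[::-1] selects indices [8, 7, 6, 5, 4, 3, 2, 1, 0] (8->'e', 7->'t', 6->'u', 5->'b', 4->'i', 3->'r', 2->'t', 1->'t', 0->'a'), giving 'etubirtta'.

'etubirtta'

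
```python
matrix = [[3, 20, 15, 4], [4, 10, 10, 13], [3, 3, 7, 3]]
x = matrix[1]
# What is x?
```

matrix has 3 rows. Row 1 is [4, 10, 10, 13].

[4, 10, 10, 13]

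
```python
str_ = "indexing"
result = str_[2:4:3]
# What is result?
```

str_ has length 8. The slice str_[2:4:3] selects indices [2] (2->'d'), giving 'd'.

'd'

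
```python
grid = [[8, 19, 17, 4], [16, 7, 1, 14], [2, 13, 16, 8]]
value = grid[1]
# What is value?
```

grid has 3 rows. Row 1 is [16, 7, 1, 14].

[16, 7, 1, 14]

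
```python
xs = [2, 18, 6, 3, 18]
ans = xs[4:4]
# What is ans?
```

xs has length 5. The slice xs[4:4] resolves to an empty index range, so the result is [].

[]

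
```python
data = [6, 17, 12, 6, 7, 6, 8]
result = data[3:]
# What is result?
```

data has length 7. The slice data[3:] selects indices [3, 4, 5, 6] (3->6, 4->7, 5->6, 6->8), giving [6, 7, 6, 8].

[6, 7, 6, 8]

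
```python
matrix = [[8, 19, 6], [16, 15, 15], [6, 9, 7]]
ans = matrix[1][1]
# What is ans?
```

matrix[1] = [16, 15, 15]. Taking column 1 of that row yields 15.

15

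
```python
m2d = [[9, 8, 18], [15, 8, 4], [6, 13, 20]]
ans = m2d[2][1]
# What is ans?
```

m2d[2] = [6, 13, 20]. Taking column 1 of that row yields 13.

13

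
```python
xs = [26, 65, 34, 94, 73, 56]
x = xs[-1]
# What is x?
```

xs has length 6. Negative index -1 maps to positive index 6 + (-1) = 5. xs[5] = 56.

56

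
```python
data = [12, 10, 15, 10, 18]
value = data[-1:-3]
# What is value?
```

data has length 5. The slice data[-1:-3] resolves to an empty index range, so the result is [].

[]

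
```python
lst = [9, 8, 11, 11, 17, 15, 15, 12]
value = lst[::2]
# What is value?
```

lst has length 8. The slice lst[::2] selects indices [0, 2, 4, 6] (0->9, 2->11, 4->17, 6->15), giving [9, 11, 17, 15].

[9, 11, 17, 15]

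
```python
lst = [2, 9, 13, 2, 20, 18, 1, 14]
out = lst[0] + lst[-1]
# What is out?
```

lst has length 8. lst[0] = 2.
lst has length 8. Negative index -1 maps to positive index 8 + (-1) = 7. lst[7] = 14.
Sum: 2 + 14 = 16.

16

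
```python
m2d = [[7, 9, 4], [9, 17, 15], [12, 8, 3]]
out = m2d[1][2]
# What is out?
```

m2d[1] = [9, 17, 15]. Taking column 2 of that row yields 15.

15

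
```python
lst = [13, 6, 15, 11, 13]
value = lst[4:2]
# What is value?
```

lst has length 5. The slice lst[4:2] resolves to an empty index range, so the result is [].

[]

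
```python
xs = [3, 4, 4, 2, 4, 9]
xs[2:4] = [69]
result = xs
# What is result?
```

xs starts as [3, 4, 4, 2, 4, 9] (length 6). The slice xs[2:4] covers indices [2, 3] with values [4, 2]. Replacing that slice with [69] (different length) produces [3, 4, 69, 4, 9].

[3, 4, 69, 4, 9]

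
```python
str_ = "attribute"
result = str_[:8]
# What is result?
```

str_ has length 9. The slice str_[:8] selects indices [0, 1, 2, 3, 4, 5, 6, 7] (0->'a', 1->'t', 2->'t', 3->'r', 4->'i', 5->'b', 6->'u', 7->'t'), giving 'attribut'.

'attribut'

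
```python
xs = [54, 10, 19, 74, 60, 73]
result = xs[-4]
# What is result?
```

xs has length 6. Negative index -4 maps to positive index 6 + (-4) = 2. xs[2] = 19.

19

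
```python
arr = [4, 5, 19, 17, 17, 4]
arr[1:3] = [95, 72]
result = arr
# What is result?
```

arr starts as [4, 5, 19, 17, 17, 4] (length 6). The slice arr[1:3] covers indices [1, 2] with values [5, 19]. Replacing that slice with [95, 72] (same length) produces [4, 95, 72, 17, 17, 4].

[4, 95, 72, 17, 17, 4]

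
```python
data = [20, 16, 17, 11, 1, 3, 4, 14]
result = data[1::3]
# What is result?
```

data has length 8. The slice data[1::3] selects indices [1, 4, 7] (1->16, 4->1, 7->14), giving [16, 1, 14].

[16, 1, 14]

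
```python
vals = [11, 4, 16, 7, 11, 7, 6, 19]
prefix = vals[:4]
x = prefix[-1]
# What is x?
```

vals has length 8. The slice vals[:4] selects indices [0, 1, 2, 3] (0->11, 1->4, 2->16, 3->7), giving [11, 4, 16, 7]. So prefix = [11, 4, 16, 7]. Then prefix[-1] = 7.

7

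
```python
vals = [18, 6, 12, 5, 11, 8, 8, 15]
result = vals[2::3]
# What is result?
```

vals has length 8. The slice vals[2::3] selects indices [2, 5] (2->12, 5->8), giving [12, 8].

[12, 8]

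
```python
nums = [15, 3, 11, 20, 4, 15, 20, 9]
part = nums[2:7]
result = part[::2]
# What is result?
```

nums has length 8. The slice nums[2:7] selects indices [2, 3, 4, 5, 6] (2->11, 3->20, 4->4, 5->15, 6->20), giving [11, 20, 4, 15, 20]. So part = [11, 20, 4, 15, 20]. part has length 5. The slice part[::2] selects indices [0, 2, 4] (0->11, 2->4, 4->20), giving [11, 4, 20].

[11, 4, 20]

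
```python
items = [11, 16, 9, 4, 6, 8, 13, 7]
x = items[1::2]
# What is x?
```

items has length 8. The slice items[1::2] selects indices [1, 3, 5, 7] (1->16, 3->4, 5->8, 7->7), giving [16, 4, 8, 7].

[16, 4, 8, 7]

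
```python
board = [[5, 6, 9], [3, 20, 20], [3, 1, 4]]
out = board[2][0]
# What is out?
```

board[2] = [3, 1, 4]. Taking column 0 of that row yields 3.

3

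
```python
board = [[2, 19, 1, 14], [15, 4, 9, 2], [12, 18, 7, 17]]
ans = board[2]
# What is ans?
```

board has 3 rows. Row 2 is [12, 18, 7, 17].

[12, 18, 7, 17]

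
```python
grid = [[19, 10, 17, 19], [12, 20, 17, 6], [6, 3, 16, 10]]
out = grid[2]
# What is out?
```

grid has 3 rows. Row 2 is [6, 3, 16, 10].

[6, 3, 16, 10]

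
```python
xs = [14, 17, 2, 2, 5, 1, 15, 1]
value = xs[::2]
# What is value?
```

xs has length 8. The slice xs[::2] selects indices [0, 2, 4, 6] (0->14, 2->2, 4->5, 6->15), giving [14, 2, 5, 15].

[14, 2, 5, 15]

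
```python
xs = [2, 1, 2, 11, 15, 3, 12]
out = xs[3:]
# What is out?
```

xs has length 7. The slice xs[3:] selects indices [3, 4, 5, 6] (3->11, 4->15, 5->3, 6->12), giving [11, 15, 3, 12].

[11, 15, 3, 12]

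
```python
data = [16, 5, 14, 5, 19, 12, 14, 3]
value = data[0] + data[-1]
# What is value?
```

data has length 8. data[0] = 16.
data has length 8. Negative index -1 maps to positive index 8 + (-1) = 7. data[7] = 3.
Sum: 16 + 3 = 19.

19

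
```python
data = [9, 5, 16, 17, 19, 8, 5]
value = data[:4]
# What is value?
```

data has length 7. The slice data[:4] selects indices [0, 1, 2, 3] (0->9, 1->5, 2->16, 3->17), giving [9, 5, 16, 17].

[9, 5, 16, 17]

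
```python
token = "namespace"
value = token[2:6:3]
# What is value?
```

token has length 9. The slice token[2:6:3] selects indices [2, 5] (2->'m', 5->'p'), giving 'mp'.

'mp'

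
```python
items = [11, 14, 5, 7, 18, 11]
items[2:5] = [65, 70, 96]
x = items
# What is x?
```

items starts as [11, 14, 5, 7, 18, 11] (length 6). The slice items[2:5] covers indices [2, 3, 4] with values [5, 7, 18]. Replacing that slice with [65, 70, 96] (same length) produces [11, 14, 65, 70, 96, 11].

[11, 14, 65, 70, 96, 11]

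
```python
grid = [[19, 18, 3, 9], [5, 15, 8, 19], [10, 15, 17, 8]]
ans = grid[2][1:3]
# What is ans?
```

grid[2] = [10, 15, 17, 8]. grid[2] has length 4. The slice grid[2][1:3] selects indices [1, 2] (1->15, 2->17), giving [15, 17].

[15, 17]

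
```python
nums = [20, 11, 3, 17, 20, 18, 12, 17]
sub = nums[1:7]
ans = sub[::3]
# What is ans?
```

nums has length 8. The slice nums[1:7] selects indices [1, 2, 3, 4, 5, 6] (1->11, 2->3, 3->17, 4->20, 5->18, 6->12), giving [11, 3, 17, 20, 18, 12]. So sub = [11, 3, 17, 20, 18, 12]. sub has length 6. The slice sub[::3] selects indices [0, 3] (0->11, 3->20), giving [11, 20].

[11, 20]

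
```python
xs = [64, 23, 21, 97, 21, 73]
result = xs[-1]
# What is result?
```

xs has length 6. Negative index -1 maps to positive index 6 + (-1) = 5. xs[5] = 73.

73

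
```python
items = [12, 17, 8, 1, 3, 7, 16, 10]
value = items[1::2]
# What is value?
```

items has length 8. The slice items[1::2] selects indices [1, 3, 5, 7] (1->17, 3->1, 5->7, 7->10), giving [17, 1, 7, 10].

[17, 1, 7, 10]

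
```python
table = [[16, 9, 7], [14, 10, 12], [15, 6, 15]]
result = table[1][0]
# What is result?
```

table[1] = [14, 10, 12]. Taking column 0 of that row yields 14.

14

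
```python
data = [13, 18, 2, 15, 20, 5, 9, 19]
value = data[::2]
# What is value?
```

data has length 8. The slice data[::2] selects indices [0, 2, 4, 6] (0->13, 2->2, 4->20, 6->9), giving [13, 2, 20, 9].

[13, 2, 20, 9]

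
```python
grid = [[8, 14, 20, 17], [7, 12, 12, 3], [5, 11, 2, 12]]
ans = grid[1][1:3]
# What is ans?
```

grid[1] = [7, 12, 12, 3]. grid[1] has length 4. The slice grid[1][1:3] selects indices [1, 2] (1->12, 2->12), giving [12, 12].

[12, 12]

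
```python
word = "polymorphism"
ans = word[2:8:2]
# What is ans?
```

word has length 12. The slice word[2:8:2] selects indices [2, 4, 6] (2->'l', 4->'m', 6->'r'), giving 'lmr'.

'lmr'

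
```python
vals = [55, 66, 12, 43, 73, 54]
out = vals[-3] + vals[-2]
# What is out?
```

vals has length 6. Negative index -3 maps to positive index 6 + (-3) = 3. vals[3] = 43.
vals has length 6. Negative index -2 maps to positive index 6 + (-2) = 4. vals[4] = 73.
Sum: 43 + 73 = 116.

116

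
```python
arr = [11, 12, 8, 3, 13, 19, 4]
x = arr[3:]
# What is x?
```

arr has length 7. The slice arr[3:] selects indices [3, 4, 5, 6] (3->3, 4->13, 5->19, 6->4), giving [3, 13, 19, 4].

[3, 13, 19, 4]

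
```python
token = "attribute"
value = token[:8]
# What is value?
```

token has length 9. The slice token[:8] selects indices [0, 1, 2, 3, 4, 5, 6, 7] (0->'a', 1->'t', 2->'t', 3->'r', 4->'i', 5->'b', 6->'u', 7->'t'), giving 'attribut'.

'attribut'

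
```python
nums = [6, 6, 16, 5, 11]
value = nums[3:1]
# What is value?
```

nums has length 5. The slice nums[3:1] resolves to an empty index range, so the result is [].

[]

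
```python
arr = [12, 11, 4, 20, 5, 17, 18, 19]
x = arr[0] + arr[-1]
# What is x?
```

arr has length 8. arr[0] = 12.
arr has length 8. Negative index -1 maps to positive index 8 + (-1) = 7. arr[7] = 19.
Sum: 12 + 19 = 31.

31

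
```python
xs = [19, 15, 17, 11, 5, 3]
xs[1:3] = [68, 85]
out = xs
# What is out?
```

xs starts as [19, 15, 17, 11, 5, 3] (length 6). The slice xs[1:3] covers indices [1, 2] with values [15, 17]. Replacing that slice with [68, 85] (same length) produces [19, 68, 85, 11, 5, 3].

[19, 68, 85, 11, 5, 3]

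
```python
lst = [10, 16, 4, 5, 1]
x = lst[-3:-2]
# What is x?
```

lst has length 5. The slice lst[-3:-2] selects indices [2] (2->4), giving [4].

[4]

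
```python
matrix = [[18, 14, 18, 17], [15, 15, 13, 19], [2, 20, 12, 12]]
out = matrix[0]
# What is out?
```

matrix has 3 rows. Row 0 is [18, 14, 18, 17].

[18, 14, 18, 17]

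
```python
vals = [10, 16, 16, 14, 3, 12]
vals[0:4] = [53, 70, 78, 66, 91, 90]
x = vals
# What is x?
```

vals starts as [10, 16, 16, 14, 3, 12] (length 6). The slice vals[0:4] covers indices [0, 1, 2, 3] with values [10, 16, 16, 14]. Replacing that slice with [53, 70, 78, 66, 91, 90] (different length) produces [53, 70, 78, 66, 91, 90, 3, 12].

[53, 70, 78, 66, 91, 90, 3, 12]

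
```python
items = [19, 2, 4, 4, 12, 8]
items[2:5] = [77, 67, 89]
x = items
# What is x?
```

items starts as [19, 2, 4, 4, 12, 8] (length 6). The slice items[2:5] covers indices [2, 3, 4] with values [4, 4, 12]. Replacing that slice with [77, 67, 89] (same length) produces [19, 2, 77, 67, 89, 8].

[19, 2, 77, 67, 89, 8]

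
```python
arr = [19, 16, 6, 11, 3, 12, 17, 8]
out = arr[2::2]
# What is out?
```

arr has length 8. The slice arr[2::2] selects indices [2, 4, 6] (2->6, 4->3, 6->17), giving [6, 3, 17].

[6, 3, 17]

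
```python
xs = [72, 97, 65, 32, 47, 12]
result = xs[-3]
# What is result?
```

xs has length 6. Negative index -3 maps to positive index 6 + (-3) = 3. xs[3] = 32.

32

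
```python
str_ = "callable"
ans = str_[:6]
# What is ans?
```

str_ has length 8. The slice str_[:6] selects indices [0, 1, 2, 3, 4, 5] (0->'c', 1->'a', 2->'l', 3->'l', 4->'a', 5->'b'), giving 'callab'.

'callab'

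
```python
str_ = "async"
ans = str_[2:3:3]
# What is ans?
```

str_ has length 5. The slice str_[2:3:3] selects indices [2] (2->'y'), giving 'y'.

'y'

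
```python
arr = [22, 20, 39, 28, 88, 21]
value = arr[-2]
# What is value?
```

arr has length 6. Negative index -2 maps to positive index 6 + (-2) = 4. arr[4] = 88.

88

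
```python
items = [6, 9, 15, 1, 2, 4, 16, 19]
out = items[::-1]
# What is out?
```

items has length 8. The slice items[::-1] selects indices [7, 6, 5, 4, 3, 2, 1, 0] (7->19, 6->16, 5->4, 4->2, 3->1, 2->15, 1->9, 0->6), giving [19, 16, 4, 2, 1, 15, 9, 6].

[19, 16, 4, 2, 1, 15, 9, 6]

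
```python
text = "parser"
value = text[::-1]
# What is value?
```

text has length 6. The slice text[::-1] selects indices [5, 4, 3, 2, 1, 0] (5->'r', 4->'e', 3->'s', 2->'r', 1->'a', 0->'p'), giving 'resrap'.

'resrap'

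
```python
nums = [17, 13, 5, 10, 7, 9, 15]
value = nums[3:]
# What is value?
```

nums has length 7. The slice nums[3:] selects indices [3, 4, 5, 6] (3->10, 4->7, 5->9, 6->15), giving [10, 7, 9, 15].

[10, 7, 9, 15]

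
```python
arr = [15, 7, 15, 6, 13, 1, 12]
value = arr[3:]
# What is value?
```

arr has length 7. The slice arr[3:] selects indices [3, 4, 5, 6] (3->6, 4->13, 5->1, 6->12), giving [6, 13, 1, 12].

[6, 13, 1, 12]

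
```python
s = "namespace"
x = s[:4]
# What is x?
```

s has length 9. The slice s[:4] selects indices [0, 1, 2, 3] (0->'n', 1->'a', 2->'m', 3->'e'), giving 'name'.

'name'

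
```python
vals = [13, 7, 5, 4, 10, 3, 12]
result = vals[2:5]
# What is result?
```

vals has length 7. The slice vals[2:5] selects indices [2, 3, 4] (2->5, 3->4, 4->10), giving [5, 4, 10].

[5, 4, 10]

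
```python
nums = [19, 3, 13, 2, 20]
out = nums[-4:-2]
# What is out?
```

nums has length 5. The slice nums[-4:-2] selects indices [1, 2] (1->3, 2->13), giving [3, 13].

[3, 13]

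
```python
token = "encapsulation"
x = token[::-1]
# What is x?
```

token has length 13. The slice token[::-1] selects indices [12, 11, 10, 9, 8, 7, 6, 5, 4, 3, 2, 1, 0] (12->'n', 11->'o', 10->'i', 9->'t', 8->'a', 7->'l', 6->'u', 5->'s', 4->'p', 3->'a', 2->'c', 1->'n', 0->'e'), giving 'noitaluspacne'.

'noitaluspacne'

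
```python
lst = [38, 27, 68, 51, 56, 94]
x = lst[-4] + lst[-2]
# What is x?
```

lst has length 6. Negative index -4 maps to positive index 6 + (-4) = 2. lst[2] = 68.
lst has length 6. Negative index -2 maps to positive index 6 + (-2) = 4. lst[4] = 56.
Sum: 68 + 56 = 124.

124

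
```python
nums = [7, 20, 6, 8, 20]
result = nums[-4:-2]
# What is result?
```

nums has length 5. The slice nums[-4:-2] selects indices [1, 2] (1->20, 2->6), giving [20, 6].

[20, 6]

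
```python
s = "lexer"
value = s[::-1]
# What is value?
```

s has length 5. The slice s[::-1] selects indices [4, 3, 2, 1, 0] (4->'r', 3->'e', 2->'x', 1->'e', 0->'l'), giving 'rexel'.

'rexel'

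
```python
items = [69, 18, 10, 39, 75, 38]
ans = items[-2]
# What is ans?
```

items has length 6. Negative index -2 maps to positive index 6 + (-2) = 4. items[4] = 75.

75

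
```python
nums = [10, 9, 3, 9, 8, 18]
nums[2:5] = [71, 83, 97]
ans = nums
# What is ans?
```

nums starts as [10, 9, 3, 9, 8, 18] (length 6). The slice nums[2:5] covers indices [2, 3, 4] with values [3, 9, 8]. Replacing that slice with [71, 83, 97] (same length) produces [10, 9, 71, 83, 97, 18].

[10, 9, 71, 83, 97, 18]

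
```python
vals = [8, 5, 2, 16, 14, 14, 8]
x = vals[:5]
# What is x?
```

vals has length 7. The slice vals[:5] selects indices [0, 1, 2, 3, 4] (0->8, 1->5, 2->2, 3->16, 4->14), giving [8, 5, 2, 16, 14].

[8, 5, 2, 16, 14]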